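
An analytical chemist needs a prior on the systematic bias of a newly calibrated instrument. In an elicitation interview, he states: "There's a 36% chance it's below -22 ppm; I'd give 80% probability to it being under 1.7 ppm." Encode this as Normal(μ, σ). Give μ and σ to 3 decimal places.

The p-quantile of Normal(μ,σ) is μ + z_p·σ, with z_{0.36} = -0.3585 and z_{0.8} = 0.8416.
Eliminate σ: μ = (z₂·x₁ − z₁·x₂)/(z₂ − z₁) = (0.8416·-22 − (-0.3585)·1.7)/1.2 = -14.921.
Then σ = (x₂ − x₁)/(z₂ − z₁) = (1.7 − -22)/1.2 = 19.749.

μ = -14.921, σ = 19.749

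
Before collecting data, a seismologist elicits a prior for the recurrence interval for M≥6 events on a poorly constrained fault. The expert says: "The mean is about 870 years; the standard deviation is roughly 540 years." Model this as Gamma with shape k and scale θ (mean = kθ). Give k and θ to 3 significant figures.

k ≈ 2.6, θ ≈ 335

For Gamma(k, scale θ): mean = kθ, variance = kθ², so CV = 1/√k.
CV = SD/mean = 540/870 = 0.6207, hence k = 1/CV² = 2.6.
Then θ = mean/k = 870/2.6 = 335.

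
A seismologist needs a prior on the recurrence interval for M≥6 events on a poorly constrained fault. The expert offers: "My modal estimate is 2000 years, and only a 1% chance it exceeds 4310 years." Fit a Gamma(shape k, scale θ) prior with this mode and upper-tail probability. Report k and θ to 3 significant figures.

k ≈ 9.21, θ ≈ 244

Gamma(k,θ) with k>1 has mode (k−1)θ, so θ = 2000/(k−1).
Need P(X < 4310) = 0.99 with θ tied to k this way. Start at k = 2, θ = 2000: P(X<4310) ≈ 0.634.
Too low — raise k to concentrate. Iterating converges to k ≈ 9.21.
Then θ = 2000/(9.21−1) ≈ 244.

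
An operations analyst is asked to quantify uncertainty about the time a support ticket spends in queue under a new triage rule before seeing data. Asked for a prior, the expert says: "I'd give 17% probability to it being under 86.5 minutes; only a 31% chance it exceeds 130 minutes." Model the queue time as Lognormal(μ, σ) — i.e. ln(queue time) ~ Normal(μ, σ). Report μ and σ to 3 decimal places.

If T ~ Lognormal(μ,σ) then ln T ~ Normal(μ,σ), so the p-quantile of ln T is μ + z_p·σ.
ln(86.5) = 4.46 and ln(130) = 4.868; z_{0.17} = -0.9542, z_{0.69} = 0.4959.
σ = (4.868 − 4.46)/(0.4959 − (-0.9542)) = 0.281.
μ = 4.46 − (-0.9542)·0.281 = 4.728.

μ ≈ 4.728, σ ≈ 0.281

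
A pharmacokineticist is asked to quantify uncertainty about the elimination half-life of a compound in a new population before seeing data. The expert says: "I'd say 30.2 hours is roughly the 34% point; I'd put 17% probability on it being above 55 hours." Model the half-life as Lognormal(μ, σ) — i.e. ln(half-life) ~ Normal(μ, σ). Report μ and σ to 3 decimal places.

μ ≈ 3.589, σ ≈ 0.439

If T ~ Lognormal(μ,σ) then ln T ~ Normal(μ,σ), so the p-quantile of ln T is μ + z_p·σ.
ln(30.2) = 3.408 and ln(55) = 4.007; z_{0.34} = -0.4125, z_{0.83} = 0.9542.
σ = (4.007 − 3.408)/(0.9542 − (-0.4125)) = 0.439.
μ = 3.408 − (-0.4125)·0.439 = 3.589.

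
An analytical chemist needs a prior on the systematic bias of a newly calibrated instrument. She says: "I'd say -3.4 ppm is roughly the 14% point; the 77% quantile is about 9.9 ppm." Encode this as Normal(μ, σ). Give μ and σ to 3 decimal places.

The p-quantile of Normal(μ,σ) is μ + z_p·σ, with z_{0.14} = -1.08 and z_{0.77} = 0.7388.
Eliminate σ: μ = (z₂·x₁ − z₁·x₂)/(z₂ − z₁) = (0.7388·-3.4 − (-1.08)·9.9)/1.819 = 4.498.
Then σ = (x₂ − x₁)/(z₂ − z₁) = (9.9 − -3.4)/1.819 = 7.311.

μ = 4.498, σ = 7.311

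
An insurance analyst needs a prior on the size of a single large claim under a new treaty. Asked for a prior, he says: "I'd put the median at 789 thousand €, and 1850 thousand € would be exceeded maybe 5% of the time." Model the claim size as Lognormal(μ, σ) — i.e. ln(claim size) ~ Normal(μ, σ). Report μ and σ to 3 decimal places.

If T ~ Lognormal(μ,σ) then ln T ~ Normal(μ,σ), so the p-quantile of ln T is μ + z_p·σ.
ln(789) = 6.671 and ln(1850) = 7.523; z_{0.5} = 0, z_{0.95} = 1.645.
σ = (7.523 − 6.671)/(1.645 − (0)) = 0.518.
μ = 6.671 − (0)·0.518 = 6.671.

μ ≈ 6.671, σ ≈ 0.518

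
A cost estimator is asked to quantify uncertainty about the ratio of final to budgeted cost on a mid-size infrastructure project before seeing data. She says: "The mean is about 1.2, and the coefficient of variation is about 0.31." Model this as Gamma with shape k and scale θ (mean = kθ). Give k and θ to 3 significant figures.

k ≈ 10.4, θ ≈ 0.115

For Gamma(k, scale θ): mean = kθ, variance = kθ², so CV = 1/√k.
CV = 0.31, hence k = 1/CV² = 10.4.
Then θ = mean/k = 1.2/10.4 = 0.115.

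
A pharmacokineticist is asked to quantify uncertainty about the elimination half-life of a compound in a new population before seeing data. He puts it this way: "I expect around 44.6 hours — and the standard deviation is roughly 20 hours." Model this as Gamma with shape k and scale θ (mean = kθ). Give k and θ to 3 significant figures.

k ≈ 4.97, θ ≈ 8.97

For Gamma(k, scale θ): mean = kθ, variance = kθ², so CV = 1/√k.
CV = SD/mean = 20/44.6 = 0.4484, hence k = 1/CV² = 4.97.
Then θ = mean/k = 44.6/4.97 = 8.97.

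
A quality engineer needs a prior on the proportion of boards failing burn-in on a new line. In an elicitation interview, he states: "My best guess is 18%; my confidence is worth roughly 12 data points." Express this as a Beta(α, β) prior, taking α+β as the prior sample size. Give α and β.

Under the effective-sample-size interpretation, Beta(α, β) has prior mean α/(α+β) and prior sample size α+β.
So α+β = 12 and α/(α+β) = 0.18, giving α = 0.18·12 = 2.16 and β = 12 − 2.16 = 9.84.

α = 2.16, β = 9.84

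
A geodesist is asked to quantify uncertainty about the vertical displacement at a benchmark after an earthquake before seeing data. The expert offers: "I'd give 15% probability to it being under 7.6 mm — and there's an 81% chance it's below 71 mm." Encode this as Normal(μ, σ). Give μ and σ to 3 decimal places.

μ = 41.925, σ = 33.119

For Normal(μ,σ), the p-quantile is μ + z_p·σ. Here z_{0.15} = -1.036, z_{0.81} = 0.8779.
So 7.6 = μ − 1.036σ and 71 = μ + 0.8779σ.
Subtracting: σ = (71 − 7.6)/(0.8779 − (-1.036)) = 33.119.
Then μ = 7.6 − (-1.036)·33.119 = 41.925.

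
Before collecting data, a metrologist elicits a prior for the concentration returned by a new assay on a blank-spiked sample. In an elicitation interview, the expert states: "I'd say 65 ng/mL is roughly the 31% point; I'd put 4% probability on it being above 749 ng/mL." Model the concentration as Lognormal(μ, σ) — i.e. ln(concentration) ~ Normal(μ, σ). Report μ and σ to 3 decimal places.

If T ~ Lognormal(μ,σ) then ln T ~ Normal(μ,σ), so the p-quantile of ln T is μ + z_p·σ.
ln(65) = 4.174 and ln(749) = 6.619; z_{0.31} = -0.4959, z_{0.96} = 1.751.
σ = (6.619 − 4.174)/(1.751 − (-0.4959)) = 1.088.
μ = 4.174 − (-0.4959)·1.088 = 4.714.

μ ≈ 4.714, σ ≈ 1.088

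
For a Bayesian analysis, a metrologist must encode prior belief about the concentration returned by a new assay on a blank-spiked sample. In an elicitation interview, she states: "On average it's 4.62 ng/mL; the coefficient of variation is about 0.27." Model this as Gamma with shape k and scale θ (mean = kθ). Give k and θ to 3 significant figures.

k ≈ 13.7, θ ≈ 0.337

For Gamma(k, scale θ): mean = kθ, variance = kθ², so CV = 1/√k.
CV = 0.27, hence k = 1/CV² = 13.7.
Then θ = mean/k = 4.62/13.7 = 0.337.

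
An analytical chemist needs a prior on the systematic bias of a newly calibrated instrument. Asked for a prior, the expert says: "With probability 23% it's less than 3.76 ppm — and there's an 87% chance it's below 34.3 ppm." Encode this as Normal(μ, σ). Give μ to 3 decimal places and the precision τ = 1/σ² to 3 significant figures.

For Normal(μ,σ), the p-quantile is μ + z_p·σ. Here z_{0.23} = -0.7388, z_{0.87} = 1.126.
So 3.76 = μ − 0.7388σ and 34.3 = μ + 1.126σ.
Subtracting: σ = (34.3 − 3.76)/(1.126 − (-0.7388)) = 16.373.
Then μ = 3.76 − (-0.7388)·16.373 = 15.857.
Precision τ = 1/σ² = 1/16.37² = 0.00373.

μ = 15.857, τ = 0.00373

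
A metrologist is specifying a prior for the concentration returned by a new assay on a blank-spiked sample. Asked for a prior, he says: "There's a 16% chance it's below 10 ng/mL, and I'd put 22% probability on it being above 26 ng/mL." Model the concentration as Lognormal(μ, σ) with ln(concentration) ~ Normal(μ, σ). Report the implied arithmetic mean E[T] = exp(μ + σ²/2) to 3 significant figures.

E[T] ≈ 19.8 ng/mL

If T ~ Lognormal(μ,σ) then ln T ~ Normal(μ,σ), so the p-quantile of ln T is μ + z_p·σ.
ln(10) = 2.303 and ln(26) = 3.258; z_{0.16} = -0.9945, z_{0.78} = 0.7722.
σ = (3.258 − 2.303)/(0.7722 − (-0.9945)) = 0.541.
μ = 2.303 − (-0.9945)·0.541 = 2.840.
E[T] = exp(μ + σ²/2) = exp(2.840 + 0.1463) = 19.8 ng/mL.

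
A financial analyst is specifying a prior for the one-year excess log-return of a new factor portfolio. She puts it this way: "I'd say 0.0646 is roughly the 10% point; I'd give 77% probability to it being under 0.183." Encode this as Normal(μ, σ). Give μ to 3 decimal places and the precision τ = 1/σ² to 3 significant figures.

μ = 0.140, τ = 291

The p-quantile of Normal(μ,σ) is μ + z_p·σ, with z_{0.1} = -1.282 and z_{0.77} = 0.7388.
Eliminate σ: μ = (z₂·x₁ − z₁·x₂)/(z₂ − z₁) = (0.7388·0.0646 − (-1.282)·0.183)/2.02 = 0.140.
Then σ = (x₂ − x₁)/(z₂ − z₁) = (0.183 − 0.0646)/2.02 = 0.059.
Precision τ = 1/σ² = 1/0.0586² = 291.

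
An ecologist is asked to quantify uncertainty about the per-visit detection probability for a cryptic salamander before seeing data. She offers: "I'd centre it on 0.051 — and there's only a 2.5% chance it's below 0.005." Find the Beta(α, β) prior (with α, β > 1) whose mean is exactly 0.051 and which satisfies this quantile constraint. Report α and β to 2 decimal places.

With mean 0.051 fixed, write α = 0.051s, β = 0.949s where s = α+β.
Need P(θ < 0.005) = 0.025 under Beta(0.051s, 0.949s). Normal approximation: (q−m)/√(m(1−m)/s) ≈ z_{0.025} = -1.96, so s ≈ 0.051·0.949·(-1.96)²/(0.005−0.051)² = 87.9.
At s = 87.9: P(θ<0.005) ≈ 0.000. Adjusting to match 0.025 gives s ≈ 33.82.
So α = 0.051·33.82 ≈ 1.72, β = 0.949·33.82 ≈ 32.09.

α ≈ 1.72, β ≈ 32.09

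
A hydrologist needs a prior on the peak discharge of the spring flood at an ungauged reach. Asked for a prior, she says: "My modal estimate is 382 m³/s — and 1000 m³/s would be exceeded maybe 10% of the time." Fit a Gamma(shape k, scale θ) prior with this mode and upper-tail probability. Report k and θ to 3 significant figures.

k ≈ 3.07, θ ≈ 185

Gamma(k,θ) with k>1 has mode (k−1)θ, so θ = 382/(k−1).
Need P(X < 1000) = 0.9 with θ tied to k this way. Start at k = 2, θ = 382: P(X<1000) ≈ 0.736.
Too low — raise k to concentrate. Iterating converges to k ≈ 3.07.
Then θ = 382/(3.07−1) ≈ 185.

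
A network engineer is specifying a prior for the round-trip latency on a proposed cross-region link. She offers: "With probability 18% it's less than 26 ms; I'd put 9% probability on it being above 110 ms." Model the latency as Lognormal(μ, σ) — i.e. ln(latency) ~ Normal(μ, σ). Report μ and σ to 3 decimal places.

If T ~ Lognormal(μ,σ) then ln T ~ Normal(μ,σ), so the p-quantile of ln T is μ + z_p·σ.
ln(26) = 3.258 and ln(110) = 4.7; z_{0.18} = -0.9154, z_{0.91} = 1.341.
σ = (4.7 − 3.258)/(1.341 − (-0.9154)) = 0.639.
μ = 3.258 − (-0.9154)·0.639 = 3.843.

μ ≈ 3.843, σ ≈ 0.639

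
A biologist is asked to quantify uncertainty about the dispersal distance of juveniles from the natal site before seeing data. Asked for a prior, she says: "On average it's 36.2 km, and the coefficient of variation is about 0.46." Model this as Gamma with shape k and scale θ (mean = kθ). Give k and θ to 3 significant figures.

k ≈ 4.73, θ ≈ 7.66

For Gamma(k, scale θ): mean = kθ, variance = kθ², so CV = 1/√k.
CV = 0.46, hence k = 1/CV² = 4.73.
Then θ = mean/k = 36.2/4.73 = 7.66.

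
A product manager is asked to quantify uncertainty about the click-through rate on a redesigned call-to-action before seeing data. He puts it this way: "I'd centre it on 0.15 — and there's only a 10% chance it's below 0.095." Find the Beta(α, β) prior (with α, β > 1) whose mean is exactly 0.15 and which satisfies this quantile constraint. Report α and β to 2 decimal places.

α ≈ 9.28, β ≈ 52.61

With mean 0.15 fixed, write α = 0.15s, β = 0.85s where s = α+β.
Need P(θ < 0.095) = 0.1 under Beta(0.15s, 0.85s). Normal approximation: (q−m)/√(m(1−m)/s) ≈ z_{0.1} = -1.28, so s ≈ 0.15·0.85·(-1.28)²/(0.095−0.15)² = 69.2.
At s = 69.2: P(θ<0.095) ≈ 0.086. Adjusting to match 0.1 gives s ≈ 61.89.
So α = 0.15·61.89 ≈ 9.28, β = 0.85·61.89 ≈ 52.61.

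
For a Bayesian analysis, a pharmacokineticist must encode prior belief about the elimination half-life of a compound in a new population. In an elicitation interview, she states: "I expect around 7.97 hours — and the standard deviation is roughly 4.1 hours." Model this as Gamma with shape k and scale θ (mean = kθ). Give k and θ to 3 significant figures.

For Gamma(k, scale θ): mean = kθ, variance = kθ², so CV = 1/√k.
CV = SD/mean = 4.1/7.97 = 0.5144, hence k = 1/CV² = 3.78.
Then θ = mean/k = 7.97/3.78 = 2.11.

k ≈ 3.78, θ ≈ 2.11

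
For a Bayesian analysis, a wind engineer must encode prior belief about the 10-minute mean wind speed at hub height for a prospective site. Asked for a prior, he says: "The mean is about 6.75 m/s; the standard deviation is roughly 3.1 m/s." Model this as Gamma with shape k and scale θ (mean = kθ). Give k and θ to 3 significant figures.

k ≈ 4.74, θ ≈ 1.42

For Gamma(k, scale θ): mean = kθ, variance = kθ², so CV = 1/√k.
CV = SD/mean = 3.1/6.75 = 0.4593, hence k = 1/CV² = 4.74.
Then θ = mean/k = 6.75/4.74 = 1.42.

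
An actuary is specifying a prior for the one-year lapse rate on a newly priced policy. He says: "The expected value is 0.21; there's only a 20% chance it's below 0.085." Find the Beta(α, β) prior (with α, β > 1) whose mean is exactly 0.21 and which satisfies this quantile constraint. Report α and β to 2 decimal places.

α ≈ 1.58, β ≈ 5.96

With mean 0.21 fixed, write α = 0.21s, β = 0.79s where s = α+β.
Need P(θ < 0.085) = 0.2 under Beta(0.21s, 0.79s). Normal approximation: (q−m)/√(m(1−m)/s) ≈ z_{0.2} = -0.842, so s ≈ 0.21·0.79·(-0.842)²/(0.085−0.21)² = 7.5.
At s = 7.5: P(θ<0.085) ≈ 0.200. Adjusting to match 0.2 gives s ≈ 7.54.
So α = 0.21·7.54 ≈ 1.58, β = 0.79·7.54 ≈ 5.96.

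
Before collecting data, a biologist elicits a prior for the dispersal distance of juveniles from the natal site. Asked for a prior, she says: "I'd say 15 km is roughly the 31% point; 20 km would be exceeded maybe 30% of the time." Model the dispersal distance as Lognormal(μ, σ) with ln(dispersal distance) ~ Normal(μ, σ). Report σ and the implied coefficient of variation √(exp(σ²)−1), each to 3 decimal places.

If T ~ Lognormal(μ,σ) then ln T ~ Normal(μ,σ), so the p-quantile of ln T is μ + z_p·σ.
ln(15) = 2.708 and ln(20) = 2.996; z_{0.31} = -0.4959, z_{0.7} = 0.5244.
σ = (2.996 − 2.708)/(0.5244 − (-0.4959)) = 0.282.
μ = 2.708 − (-0.4959)·0.282 = 2.848.
CV = √(exp(σ²)−1) = √(exp(0.0795)−1) = 0.288.

σ ≈ 0.282, CV ≈ 0.288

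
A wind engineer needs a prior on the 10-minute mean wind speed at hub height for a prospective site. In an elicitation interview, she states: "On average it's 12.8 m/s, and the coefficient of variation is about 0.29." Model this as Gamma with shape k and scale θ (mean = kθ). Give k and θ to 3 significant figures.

k ≈ 11.9, θ ≈ 1.08

For Gamma(k, scale θ): mean = kθ, variance = kθ², so CV = 1/√k.
CV = 0.29, hence k = 1/CV² = 11.9.
Then θ = mean/k = 12.8/11.9 = 1.08.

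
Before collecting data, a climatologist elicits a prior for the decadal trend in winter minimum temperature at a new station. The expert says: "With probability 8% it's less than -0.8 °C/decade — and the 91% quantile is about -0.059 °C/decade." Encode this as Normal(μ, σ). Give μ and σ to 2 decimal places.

For Normal(μ,σ), the p-quantile is μ + z_p·σ. Here z_{0.08} = -1.405, z_{0.91} = 1.341.
So -0.8 = μ − 1.405σ and -0.059 = μ + 1.341σ.
Subtracting: σ = (-0.059 − -0.8)/(1.341 − (-1.405)) = 0.27.
Then μ = -0.8 − (-1.405)·0.27 = -0.42.

μ = -0.42, σ = 0.27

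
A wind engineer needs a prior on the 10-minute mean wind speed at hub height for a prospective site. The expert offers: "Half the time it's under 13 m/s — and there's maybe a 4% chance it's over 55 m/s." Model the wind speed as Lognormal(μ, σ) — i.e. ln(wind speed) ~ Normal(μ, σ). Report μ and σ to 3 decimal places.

If T ~ Lognormal(μ,σ) then ln T ~ Normal(μ,σ), so the p-quantile of ln T is μ + z_p·σ.
ln(13) = 2.565 and ln(55) = 4.007; z_{0.5} = 0, z_{0.96} = 1.751.
σ = (4.007 − 2.565)/(1.751 − (0)) = 0.824.
μ = 2.565 − (0)·0.824 = 2.565.

μ ≈ 2.565, σ ≈ 0.824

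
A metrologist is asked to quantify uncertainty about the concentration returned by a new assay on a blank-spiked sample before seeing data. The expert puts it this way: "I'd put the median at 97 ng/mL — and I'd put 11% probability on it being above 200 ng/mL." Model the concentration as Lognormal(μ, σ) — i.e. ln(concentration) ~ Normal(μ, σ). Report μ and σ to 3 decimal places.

μ ≈ 4.575, σ ≈ 0.590

If T ~ Lognormal(μ,σ) then ln T ~ Normal(μ,σ), so the p-quantile of ln T is μ + z_p·σ.
ln(97) = 4.575 and ln(200) = 5.298; z_{0.5} = 0, z_{0.89} = 1.227.
σ = (5.298 − 4.575)/(1.227 − (0)) = 0.590.
μ = 4.575 − (0)·0.590 = 4.575.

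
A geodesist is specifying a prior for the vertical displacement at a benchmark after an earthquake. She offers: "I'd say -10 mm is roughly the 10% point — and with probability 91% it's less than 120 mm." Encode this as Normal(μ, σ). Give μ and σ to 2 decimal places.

For Normal(μ,σ), the p-quantile is μ + z_p·σ. Here z_{0.1} = -1.282, z_{0.91} = 1.341.
So -10 = μ − 1.282σ and 120 = μ + 1.341σ.
Subtracting: σ = (120 − -10)/(1.341 − (-1.282)) = 49.57.
Then μ = -10 − (-1.282)·49.57 = 53.53.

μ = 53.53, σ = 49.57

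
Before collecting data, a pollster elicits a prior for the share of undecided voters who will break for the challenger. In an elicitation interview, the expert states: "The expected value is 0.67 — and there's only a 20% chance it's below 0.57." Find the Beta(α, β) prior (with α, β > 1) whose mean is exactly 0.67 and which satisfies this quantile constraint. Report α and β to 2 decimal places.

α ≈ 10.05, β ≈ 4.95

With mean 0.67 fixed, write α = 0.67s, β = 0.33s where s = α+β.
Need P(θ < 0.57) = 0.2 under Beta(0.67s, 0.33s). Normal approximation: (q−m)/√(m(1−m)/s) ≈ z_{0.2} = -0.842, so s ≈ 0.67·0.33·(-0.842)²/(0.57−0.67)² = 15.7.
At s = 15.7: P(θ<0.57) ≈ 0.195. Adjusting to match 0.2 gives s ≈ 15.00.
So α = 0.67·15.00 ≈ 10.05, β = 0.33·15.00 ≈ 4.95.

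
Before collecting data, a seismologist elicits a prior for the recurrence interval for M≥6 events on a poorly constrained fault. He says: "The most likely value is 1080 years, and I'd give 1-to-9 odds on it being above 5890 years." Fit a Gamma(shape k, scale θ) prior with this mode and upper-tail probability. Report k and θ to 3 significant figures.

k ≈ 1.6, θ ≈ 1790

Gamma(k,θ) with k>1 has mode (k−1)θ, so θ = 1080/(k−1).
Need P(X < 5890) = 0.9 with θ tied to k this way. Start at k = 2, θ = 1080: P(X<5890) ≈ 0.972.
Too high — lower k to spread out. Iterating converges to k ≈ 1.6.
Then θ = 1080/(1.6−1) ≈ 1790.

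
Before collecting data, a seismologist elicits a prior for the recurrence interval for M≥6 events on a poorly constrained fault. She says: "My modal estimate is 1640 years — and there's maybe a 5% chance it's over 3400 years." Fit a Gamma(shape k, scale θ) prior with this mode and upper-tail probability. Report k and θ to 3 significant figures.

Gamma(k,θ) with k>1 has mode (k−1)θ, so θ = 1640/(k−1).
Need P(X < 3400) = 0.95 with θ tied to k this way. Start at k = 2, θ = 1640: P(X<3400) ≈ 0.613.
Too low — raise k to concentrate. Iterating converges to k ≈ 6.2.
Then θ = 1640/(6.2−1) ≈ 315.

k ≈ 6.2, θ ≈ 315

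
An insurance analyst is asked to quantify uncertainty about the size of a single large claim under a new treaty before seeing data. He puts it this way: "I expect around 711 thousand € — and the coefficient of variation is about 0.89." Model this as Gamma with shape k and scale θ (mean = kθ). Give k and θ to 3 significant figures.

k ≈ 1.26, θ ≈ 563

For Gamma(k, scale θ): mean = kθ, variance = kθ², so CV = 1/√k.
CV = 0.89, hence k = 1/CV² = 1.26.
Then θ = mean/k = 711/1.26 = 563.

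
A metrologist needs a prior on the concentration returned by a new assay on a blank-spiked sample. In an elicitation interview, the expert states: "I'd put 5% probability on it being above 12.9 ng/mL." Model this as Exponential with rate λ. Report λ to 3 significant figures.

P(T > 12.9) = e^(−λ·12.9) = 0.05, so λ = −ln(0.05)/12.9 = 0.232.

λ ≈ 0.232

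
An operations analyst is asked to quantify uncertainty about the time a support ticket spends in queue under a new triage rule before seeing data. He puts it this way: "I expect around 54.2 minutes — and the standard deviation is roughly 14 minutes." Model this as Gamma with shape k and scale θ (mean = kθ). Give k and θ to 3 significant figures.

For Gamma(k, scale θ): mean = kθ, variance = kθ², so CV = 1/√k.
CV = SD/mean = 14/54.2 = 0.2583, hence k = 1/CV² = 15.
Then θ = mean/k = 54.2/15 = 3.62.

k ≈ 15, θ ≈ 3.62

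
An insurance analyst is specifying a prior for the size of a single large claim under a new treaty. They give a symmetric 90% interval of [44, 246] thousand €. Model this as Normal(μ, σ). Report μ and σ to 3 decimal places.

A symmetric 90% interval runs μ ± z·σ with z = 1.645.
Half-width = 101, so σ = 101/1.645 = 61.404.
μ is the interval midpoint, 145.000.

μ = 145.000, σ = 61.404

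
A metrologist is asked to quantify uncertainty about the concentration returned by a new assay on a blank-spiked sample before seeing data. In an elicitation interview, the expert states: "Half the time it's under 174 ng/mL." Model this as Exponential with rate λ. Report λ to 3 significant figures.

λ ≈ 0.00398

Exponential median = ln 2 / λ, so λ = ln 2 / 174.0 = 0.00398.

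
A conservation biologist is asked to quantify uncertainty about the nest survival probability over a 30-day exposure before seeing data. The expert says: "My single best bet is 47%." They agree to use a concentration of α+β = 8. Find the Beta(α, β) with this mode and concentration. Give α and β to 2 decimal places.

For α,β > 1 the Beta mode is (α−1)/(α+β−2). With α+β = 8, the mode is (α−1)/6.
Set (α−1)/6 = 0.47 → α = 1 + 0.47·6 = 3.82.
β = 8 − α = 4.18.

α = 3.82, β = 4.18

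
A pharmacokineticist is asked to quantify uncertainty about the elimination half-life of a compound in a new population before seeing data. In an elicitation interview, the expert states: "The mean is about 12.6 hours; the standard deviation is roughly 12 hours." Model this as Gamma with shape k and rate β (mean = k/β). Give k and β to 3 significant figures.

For Gamma(k, rate β): mean = k/β, variance = k/β², so CV = 1/√k.
CV = SD/mean = 12/12.6 = 0.9524, hence k = 1/CV² = 1.1.
Then β = k/mean = 1.1/12.6 = 0.0875.

k ≈ 1.1, β ≈ 0.0875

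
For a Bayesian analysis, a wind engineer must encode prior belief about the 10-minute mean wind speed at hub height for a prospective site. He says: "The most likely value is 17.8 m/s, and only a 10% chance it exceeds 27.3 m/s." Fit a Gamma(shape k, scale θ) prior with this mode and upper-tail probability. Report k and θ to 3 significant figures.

k ≈ 11.2, θ ≈ 1.74

Gamma(k,θ) with k>1 has mode (k−1)θ, so θ = 17.8/(k−1).
Need P(X < 27.3) = 0.9 with θ tied to k this way. Start at k = 2, θ = 17.8: P(X<27.3) ≈ 0.453.
Too low — raise k to concentrate. Iterating converges to k ≈ 11.2.
Then θ = 17.8/(11.2−1) ≈ 1.74.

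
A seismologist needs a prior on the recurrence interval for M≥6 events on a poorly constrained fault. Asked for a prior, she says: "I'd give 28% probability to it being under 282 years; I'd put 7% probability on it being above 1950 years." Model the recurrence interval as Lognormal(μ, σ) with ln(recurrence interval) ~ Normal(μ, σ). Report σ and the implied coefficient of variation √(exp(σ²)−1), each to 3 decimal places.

If T ~ Lognormal(μ,σ) then ln T ~ Normal(μ,σ), so the p-quantile of ln T is μ + z_p·σ.
ln(282) = 5.642 and ln(1950) = 7.576; z_{0.28} = -0.5828, z_{0.93} = 1.476.
σ = (7.576 − 5.642)/(1.476 − (-0.5828)) = 0.939.
μ = 5.642 − (-0.5828)·0.939 = 6.189.
CV = √(exp(σ²)−1) = √(exp(0.8823)−1) = 1.190.

σ ≈ 0.939, CV ≈ 1.190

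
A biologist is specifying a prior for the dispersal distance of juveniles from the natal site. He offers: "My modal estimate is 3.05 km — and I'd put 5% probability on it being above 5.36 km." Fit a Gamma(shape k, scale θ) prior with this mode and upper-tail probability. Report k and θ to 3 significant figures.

k ≈ 9.77, θ ≈ 0.348

Gamma(k,θ) with k>1 has mode (k−1)θ, so θ = 3.05/(k−1).
Need P(X < 5.36) = 0.95 with θ tied to k this way. Start at k = 2, θ = 3.05: P(X<5.36) ≈ 0.524.
Too low — raise k to concentrate. Iterating converges to k ≈ 9.77.
Then θ = 3.05/(9.77−1) ≈ 0.348.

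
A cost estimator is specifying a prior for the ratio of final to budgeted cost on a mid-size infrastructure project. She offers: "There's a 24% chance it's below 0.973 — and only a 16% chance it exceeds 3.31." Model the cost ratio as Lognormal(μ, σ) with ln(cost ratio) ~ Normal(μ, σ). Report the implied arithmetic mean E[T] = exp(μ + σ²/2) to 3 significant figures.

E[T] ≈ 2.1

If T ~ Lognormal(μ,σ) then ln T ~ Normal(μ,σ), so the p-quantile of ln T is μ + z_p·σ.
ln(0.973) = -0.02737 and ln(3.31) = 1.197; z_{0.24} = -0.7063, z_{0.84} = 0.9945.
σ = (1.197 − -0.02737)/(0.9945 − (-0.7063)) = 0.720.
μ = -0.02737 − (-0.7063)·0.720 = 0.481.
E[T] = exp(μ + σ²/2) = exp(0.481 + 0.2591) = 2.1.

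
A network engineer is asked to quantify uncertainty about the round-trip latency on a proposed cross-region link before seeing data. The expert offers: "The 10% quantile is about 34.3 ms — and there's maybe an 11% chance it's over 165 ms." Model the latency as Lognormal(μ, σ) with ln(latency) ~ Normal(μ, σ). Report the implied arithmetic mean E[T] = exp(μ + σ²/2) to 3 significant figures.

E[T] ≈ 93.1 ms

If T ~ Lognormal(μ,σ) then ln T ~ Normal(μ,σ), so the p-quantile of ln T is μ + z_p·σ.
ln(34.3) = 3.535 and ln(165) = 5.106; z_{0.1} = -1.282, z_{0.89} = 1.227.
σ = (5.106 − 3.535)/(1.227 − (-1.282)) = 0.626.
μ = 3.535 − (-1.282)·0.626 = 4.338.
E[T] = exp(μ + σ²/2) = exp(4.338 + 0.1961) = 93.1 ms.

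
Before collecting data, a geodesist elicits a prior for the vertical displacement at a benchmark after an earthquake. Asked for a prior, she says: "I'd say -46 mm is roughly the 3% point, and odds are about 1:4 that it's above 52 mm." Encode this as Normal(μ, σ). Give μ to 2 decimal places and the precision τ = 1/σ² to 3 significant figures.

For Normal(μ,σ), the p-quantile is μ + z_p·σ. Here z_{0.03} = -1.881, z_{0.8} = 0.8416.
So -46 = μ − 1.881σ and 52 = μ + 0.8416σ.
Subtracting: σ = (52 − -46)/(0.8416 − (-1.881)) = 36.00.
Then μ = -46 − (-1.881)·36.00 = 21.70.
Precision τ = 1/σ² = 1/36² = 0.000772.

μ = 21.70, τ = 0.000772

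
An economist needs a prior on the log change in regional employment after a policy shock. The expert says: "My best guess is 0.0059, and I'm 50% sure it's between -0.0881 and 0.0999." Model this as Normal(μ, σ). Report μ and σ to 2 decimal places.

A symmetric 50% interval runs μ ± z·σ with z = 0.6745.
Half-width = 0.094, so σ = 0.094/0.6745 = 0.14.
μ is the stated best guess, 0.01.

μ = 0.01, σ = 0.14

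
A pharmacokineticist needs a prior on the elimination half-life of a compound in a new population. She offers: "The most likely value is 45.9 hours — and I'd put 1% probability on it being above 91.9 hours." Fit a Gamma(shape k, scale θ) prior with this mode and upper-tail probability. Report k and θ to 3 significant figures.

k ≈ 11.2, θ ≈ 4.5

Gamma(k,θ) with k>1 has mode (k−1)θ, so θ = 45.9/(k−1).
Need P(X < 91.9) = 0.99 with θ tied to k this way. Start at k = 2, θ = 45.9: P(X<91.9) ≈ 0.595.
Too low — raise k to concentrate. Iterating converges to k ≈ 11.2.
Then θ = 45.9/(11.2−1) ≈ 4.5.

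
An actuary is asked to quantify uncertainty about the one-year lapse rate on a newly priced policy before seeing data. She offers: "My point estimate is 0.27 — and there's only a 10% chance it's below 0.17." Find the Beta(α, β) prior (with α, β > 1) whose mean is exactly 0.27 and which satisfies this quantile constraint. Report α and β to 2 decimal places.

With mean 0.27 fixed, write α = 0.27s, β = 0.73s where s = α+β.
Need P(θ < 0.17) = 0.1 under Beta(0.27s, 0.73s). Normal approximation: (q−m)/√(m(1−m)/s) ≈ z_{0.1} = -1.28, so s ≈ 0.27·0.73·(-1.28)²/(0.17−0.27)² = 32.4.
At s = 32.4: P(θ<0.17) ≈ 0.089. Adjusting to match 0.1 gives s ≈ 29.56.
So α = 0.27·29.56 ≈ 7.98, β = 0.73·29.56 ≈ 21.58.

α ≈ 7.98, β ≈ 21.58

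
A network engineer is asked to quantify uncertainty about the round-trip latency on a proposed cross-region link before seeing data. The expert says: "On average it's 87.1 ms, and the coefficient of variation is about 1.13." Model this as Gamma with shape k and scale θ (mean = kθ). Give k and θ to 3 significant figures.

k ≈ 0.783, θ ≈ 111

For Gamma(k, scale θ): mean = kθ, variance = kθ², so CV = 1/√k.
CV = 1.13, hence k = 1/CV² = 0.783.
Then θ = mean/k = 87.1/0.783 = 111.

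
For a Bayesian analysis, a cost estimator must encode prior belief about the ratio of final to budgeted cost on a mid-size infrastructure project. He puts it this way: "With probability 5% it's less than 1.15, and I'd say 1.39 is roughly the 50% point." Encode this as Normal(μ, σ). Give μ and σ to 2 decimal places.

μ = 1.39, σ = 0.15

The p-quantile of Normal(μ,σ) is μ + z_p·σ, with z_{0.05} = -1.645 and z_{0.5} = 0.
Eliminate σ: μ = (z₂·x₁ − z₁·x₂)/(z₂ − z₁) = (0·1.15 − (-1.645)·1.39)/1.645 = 1.39.
Then σ = (x₂ − x₁)/(z₂ − z₁) = (1.39 − 1.15)/1.645 = 0.15.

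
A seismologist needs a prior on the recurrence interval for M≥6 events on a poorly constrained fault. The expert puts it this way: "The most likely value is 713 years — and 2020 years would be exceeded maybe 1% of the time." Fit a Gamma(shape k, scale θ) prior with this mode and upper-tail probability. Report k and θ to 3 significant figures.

k ≈ 5.21, θ ≈ 169

Gamma(k,θ) with k>1 has mode (k−1)θ, so θ = 713/(k−1).
Need P(X < 2020) = 0.99 with θ tied to k this way. Start at k = 2, θ = 713: P(X<2020) ≈ 0.774.
Too low — raise k to concentrate. Iterating converges to k ≈ 5.21.
Then θ = 713/(5.21−1) ≈ 169.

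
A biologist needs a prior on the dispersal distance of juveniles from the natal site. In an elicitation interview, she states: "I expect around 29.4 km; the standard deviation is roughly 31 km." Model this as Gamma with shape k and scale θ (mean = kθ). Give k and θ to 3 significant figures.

For Gamma(k, scale θ): mean = kθ, variance = kθ², so CV = 1/√k.
CV = SD/mean = 31/29.4 = 1.054, hence k = 1/CV² = 0.899.
Then θ = mean/k = 29.4/0.899 = 32.7.

k ≈ 0.899, θ ≈ 32.7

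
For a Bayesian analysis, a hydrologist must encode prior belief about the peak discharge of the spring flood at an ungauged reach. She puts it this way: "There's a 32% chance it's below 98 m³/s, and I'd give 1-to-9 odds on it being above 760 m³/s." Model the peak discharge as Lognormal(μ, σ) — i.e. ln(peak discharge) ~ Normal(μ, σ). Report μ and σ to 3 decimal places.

If T ~ Lognormal(μ,σ) then ln T ~ Normal(μ,σ), so the p-quantile of ln T is μ + z_p·σ.
ln(98) = 4.585 and ln(760) = 6.633; z_{0.32} = -0.4677, z_{0.9} = 1.282.
σ = (6.633 − 4.585)/(1.282 − (-0.4677)) = 1.171.
μ = 4.585 − (-0.4677)·1.171 = 5.133.

μ ≈ 5.133, σ ≈ 1.171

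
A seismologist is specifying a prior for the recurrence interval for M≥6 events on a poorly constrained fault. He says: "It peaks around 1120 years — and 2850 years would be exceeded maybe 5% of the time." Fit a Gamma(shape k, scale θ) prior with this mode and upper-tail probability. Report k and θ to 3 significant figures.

k ≈ 4.11, θ ≈ 361

Gamma(k,θ) with k>1 has mode (k−1)θ, so θ = 1120/(k−1).
Need P(X < 2850) = 0.95 with θ tied to k this way. Start at k = 2, θ = 1120: P(X<2850) ≈ 0.722.
Too low — raise k to concentrate. Iterating converges to k ≈ 4.11.
Then θ = 1120/(4.11−1) ≈ 361.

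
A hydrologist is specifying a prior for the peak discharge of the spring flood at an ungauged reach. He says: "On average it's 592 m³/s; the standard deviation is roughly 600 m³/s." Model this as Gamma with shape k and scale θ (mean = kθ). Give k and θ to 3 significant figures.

k ≈ 0.974, θ ≈ 608

For Gamma(k, scale θ): mean = kθ, variance = kθ², so CV = 1/√k.
CV = SD/mean = 600/592 = 1.014, hence k = 1/CV² = 0.974.
Then θ = mean/k = 592/0.974 = 608.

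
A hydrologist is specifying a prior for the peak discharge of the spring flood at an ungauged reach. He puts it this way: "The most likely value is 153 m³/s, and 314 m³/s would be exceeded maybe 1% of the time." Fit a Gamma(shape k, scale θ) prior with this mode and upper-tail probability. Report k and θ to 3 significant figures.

Gamma(k,θ) with k>1 has mode (k−1)θ, so θ = 153/(k−1).
Need P(X < 314) = 0.99 with θ tied to k this way. Start at k = 2, θ = 153: P(X<314) ≈ 0.608.
Too low — raise k to concentrate. Iterating converges to k ≈ 10.5.
Then θ = 153/(10.5−1) ≈ 16.2.

k ≈ 10.5, θ ≈ 16.2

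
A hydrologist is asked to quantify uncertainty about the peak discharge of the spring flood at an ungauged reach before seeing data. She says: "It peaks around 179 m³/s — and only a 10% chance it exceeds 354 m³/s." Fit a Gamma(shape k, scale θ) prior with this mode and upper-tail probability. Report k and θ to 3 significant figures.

Gamma(k,θ) with k>1 has mode (k−1)θ, so θ = 179/(k−1).
Need P(X < 354) = 0.9 with θ tied to k this way. Start at k = 2, θ = 179: P(X<354) ≈ 0.588.
Too low — raise k to concentrate. Iterating converges to k ≈ 5.12.
Then θ = 179/(5.12−1) ≈ 43.4.

k ≈ 5.12, θ ≈ 43.4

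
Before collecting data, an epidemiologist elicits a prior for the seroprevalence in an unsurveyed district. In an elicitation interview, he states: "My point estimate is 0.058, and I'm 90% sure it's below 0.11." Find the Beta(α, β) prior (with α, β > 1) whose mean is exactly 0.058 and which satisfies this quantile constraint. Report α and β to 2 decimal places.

α ≈ 2.10, β ≈ 34.11

With mean 0.058 fixed, write α = 0.058s, β = 0.942s where s = α+β.
Need P(θ < 0.11) = 0.9 under Beta(0.058s, 0.942s). Normal approximation: (q−m)/√(m(1−m)/s) ≈ z_{0.9} = 1.28, so s ≈ 0.058·0.942·(1.28)²/(0.11−0.058)² = 33.2.
At s = 33.2: P(θ<0.11) ≈ 0.893. Adjusting to match 0.9 gives s ≈ 36.21.
So α = 0.058·36.21 ≈ 2.10, β = 0.942·36.21 ≈ 34.11.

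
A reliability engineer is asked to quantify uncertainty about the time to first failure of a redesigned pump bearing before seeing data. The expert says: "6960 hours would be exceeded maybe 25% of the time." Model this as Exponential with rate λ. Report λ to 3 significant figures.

P(T > 6960.0) = e^(−λ·6960.0) = 0.25, so λ = −ln(0.25)/6960.0 = 0.000199.

λ ≈ 0.000199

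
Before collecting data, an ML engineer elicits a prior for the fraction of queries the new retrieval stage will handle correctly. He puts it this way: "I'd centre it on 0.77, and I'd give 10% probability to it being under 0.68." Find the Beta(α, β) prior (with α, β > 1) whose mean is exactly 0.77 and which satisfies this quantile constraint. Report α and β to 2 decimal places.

α ≈ 29.07, β ≈ 8.68

With mean 0.77 fixed, write α = 0.77s, β = 0.23s where s = α+β.
Need P(θ < 0.68) = 0.1 under Beta(0.77s, 0.23s). Normal approximation: (q−m)/√(m(1−m)/s) ≈ z_{0.1} = -1.28, so s ≈ 0.77·0.23·(-1.28)²/(0.68−0.77)² = 35.9.
At s = 35.9: P(θ<0.68) ≈ 0.105. Adjusting to match 0.1 gives s ≈ 37.75.
So α = 0.77·37.75 ≈ 29.07, β = 0.23·37.75 ≈ 8.68.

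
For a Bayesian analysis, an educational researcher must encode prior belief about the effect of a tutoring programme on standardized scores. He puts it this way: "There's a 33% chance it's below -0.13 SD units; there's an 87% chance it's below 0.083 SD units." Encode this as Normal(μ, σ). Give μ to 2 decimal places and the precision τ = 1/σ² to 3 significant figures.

μ = -0.07, τ = 54.1

The p-quantile of Normal(μ,σ) is μ + z_p·σ, with z_{0.33} = -0.4399 and z_{0.87} = 1.126.
Eliminate σ: μ = (z₂·x₁ − z₁·x₂)/(z₂ − z₁) = (1.126·-0.13 − (-0.4399)·0.083)/1.566 = -0.07.
Then σ = (x₂ − x₁)/(z₂ − z₁) = (0.083 − -0.13)/1.566 = 0.14.
Precision τ = 1/σ² = 1/0.136² = 54.1.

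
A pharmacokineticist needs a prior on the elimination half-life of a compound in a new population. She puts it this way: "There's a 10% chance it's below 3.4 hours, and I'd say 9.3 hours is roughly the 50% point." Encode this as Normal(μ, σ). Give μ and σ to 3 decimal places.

μ = 9.300, σ = 4.604

The p-quantile of Normal(μ,σ) is μ + z_p·σ, with z_{0.1} = -1.282 and z_{0.5} = 0.
Eliminate σ: μ = (z₂·x₁ − z₁·x₂)/(z₂ − z₁) = (0·3.4 − (-1.282)·9.3)/1.282 = 9.300.
Then σ = (x₂ − x₁)/(z₂ − z₁) = (9.3 − 3.4)/1.282 = 4.604.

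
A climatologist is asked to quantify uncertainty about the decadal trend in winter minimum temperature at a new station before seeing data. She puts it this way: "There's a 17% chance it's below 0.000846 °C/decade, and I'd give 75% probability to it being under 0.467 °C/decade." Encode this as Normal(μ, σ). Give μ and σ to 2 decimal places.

The p-quantile of Normal(μ,σ) is μ + z_p·σ, with z_{0.17} = -0.9542 and z_{0.75} = 0.6745.
Eliminate σ: μ = (z₂·x₁ − z₁·x₂)/(z₂ − z₁) = (0.6745·0.000846 − (-0.9542)·0.467)/1.629 = 0.27.
Then σ = (x₂ − x₁)/(z₂ − z₁) = (0.467 − 0.000846)/1.629 = 0.29.

μ = 0.27, σ = 0.29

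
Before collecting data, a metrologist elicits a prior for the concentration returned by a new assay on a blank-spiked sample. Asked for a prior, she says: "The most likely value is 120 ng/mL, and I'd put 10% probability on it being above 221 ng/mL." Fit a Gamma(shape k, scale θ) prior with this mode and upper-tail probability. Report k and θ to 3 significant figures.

Gamma(k,θ) with k>1 has mode (k−1)θ, so θ = 120/(k−1).
Need P(X < 221) = 0.9 with θ tied to k this way. Start at k = 2, θ = 120: P(X<221) ≈ 0.549.
Too low — raise k to concentrate. Iterating converges to k ≈ 6.12.
Then θ = 120/(6.12−1) ≈ 23.5.

k ≈ 6.12, θ ≈ 23.5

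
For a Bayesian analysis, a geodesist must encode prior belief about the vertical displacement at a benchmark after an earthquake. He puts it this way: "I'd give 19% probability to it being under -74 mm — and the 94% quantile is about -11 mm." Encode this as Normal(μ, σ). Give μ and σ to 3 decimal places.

μ = -51.265, σ = 25.897

For Normal(μ,σ), the p-quantile is μ + z_p·σ. Here z_{0.19} = -0.8779, z_{0.94} = 1.555.
So -74 = μ − 0.8779σ and -11 = μ + 1.555σ.
Subtracting: σ = (-11 − -74)/(1.555 − (-0.8779)) = 25.897.
Then μ = -74 − (-0.8779)·25.897 = -51.265.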